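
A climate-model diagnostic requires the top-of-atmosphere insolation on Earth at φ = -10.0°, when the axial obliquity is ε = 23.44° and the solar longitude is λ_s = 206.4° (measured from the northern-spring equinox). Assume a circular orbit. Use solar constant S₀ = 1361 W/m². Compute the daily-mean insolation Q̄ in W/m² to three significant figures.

Q̄ ≈ 441 W/m²

Solar declination: sin δ = sin ε · sin λ_s = sin 23.44° × sin 206.4° = -0.17687, so δ = -10.188°.
cos H₀ = −tan(-10.0°) tan(-10.188°) = -0.0317, H₀ = 1.6025 rad.
Bracket: H₀ sin φ sin δ + cos φ cos δ sin H₀ = 1.6025×-0.17365×-0.17687 + 0.98481×0.98423×0.99950 = 0.049218 + 0.968795 = 1.018013.
Q̄ = (S₀/π) × [bracket] = (1361/π) × 1.018013 = 441.0 W/m².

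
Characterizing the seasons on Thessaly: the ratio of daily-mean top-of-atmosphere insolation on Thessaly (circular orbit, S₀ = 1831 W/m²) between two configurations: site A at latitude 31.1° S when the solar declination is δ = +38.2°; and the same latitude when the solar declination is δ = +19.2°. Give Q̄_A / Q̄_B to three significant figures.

Q̄_A / Q̄_B ≈ 0.444

— Configuration A (φ=-31.1°):
cos H₀ = −tan(-31.1°) tan(+38.200°) = 0.4747, H₀ = 1.0762 rad.
Bracket: H₀ sin φ sin δ + cos φ cos δ sin H₀ = 1.0762×-0.51653×0.61841 + 0.85627×0.78586×0.88015 = -0.343768 + 0.592260 = 0.248492.
Q̄ = (S₀/π) × [bracket] = (1831/π) × 0.248492 = 144.83 W/m².
— Configuration B (φ=-31.1°):
cos H₀ = −tan(-31.1°) tan(+19.200°) = 0.2101, H₀ = 1.3591 rad.
Bracket: H₀ sin φ sin δ + cos φ cos δ sin H₀ = 1.3591×-0.51653×0.32887 + 0.85627×0.94438×0.97769 = -0.230872 + 0.790603 = 0.559731.
Q̄ = (S₀/π) × [bracket] = (1831/π) × 0.559731 = 326.23 W/m².
Ratio Q̄_A / Q̄_B = 144.83 / 326.23 = 0.4440.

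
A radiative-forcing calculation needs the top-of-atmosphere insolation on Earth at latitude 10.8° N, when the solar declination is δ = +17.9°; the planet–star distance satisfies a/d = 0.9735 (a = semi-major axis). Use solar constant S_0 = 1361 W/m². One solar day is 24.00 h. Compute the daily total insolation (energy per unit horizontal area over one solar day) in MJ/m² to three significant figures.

36.4 MJ/m²

cos h₀ = −tan(+10.8°) tan(+17.900°) = -0.0616, h₀ = 1.6324 rad.
Bracket: h₀ sin ϕ sin δ + cos ϕ cos δ sin h₀ = 1.6324×0.18738×0.30736 + 0.98229×0.95159×0.99810 = 0.094015 + 0.932961 = 1.026976.
Inverse-square distance factor (a/d)² = 0.9735² = 0.947702.
Q̄ = (S_0/π) × 0.947702 × [bracket] = (1361/π) × 0.947702 × 1.026976 = 421.64 W/m².
Daily total = Q̄ × 24.00 h × 3600 s/h = 421.64 × 24.00 × 3600 / 10⁶ = 36.43 MJ/m².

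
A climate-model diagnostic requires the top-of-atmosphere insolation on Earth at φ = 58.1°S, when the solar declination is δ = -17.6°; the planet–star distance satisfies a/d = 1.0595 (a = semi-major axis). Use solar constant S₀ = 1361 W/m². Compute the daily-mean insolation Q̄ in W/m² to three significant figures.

Q̄ ≈ 474 W/m²

cos H₀ = −tan(-58.1°) tan(-17.600°) = -0.5096, H₀ = 2.1056 rad.
Bracket: H₀ sin φ sin δ + cos φ cos δ sin H₀ = 2.1056×-0.84897×-0.30237 + 0.52844×0.95319×0.86039 = 0.540514 + 0.433382 = 0.973896.
Inverse-square distance factor (a/d)² = 1.0595² = 1.122540.
Q̄ = (S₀/π) × 1.122540 × [bracket] = (1361/π) × 1.122540 × 0.973896 = 473.6 W/m².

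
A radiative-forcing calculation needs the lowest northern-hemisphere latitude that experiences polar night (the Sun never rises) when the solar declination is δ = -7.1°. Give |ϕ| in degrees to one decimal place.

Polar night requires cos h₀ = −tan ϕ tan δ ≥ 1, i.e. tan ϕ tan δ ≤ −1.
The boundary is |tan ϕ| · |tan δ| = 1, so |ϕ| = 90° − |δ| = 90° − 7.1° = 82.9° in the northern hemisphere.

|ϕ| = 82.9°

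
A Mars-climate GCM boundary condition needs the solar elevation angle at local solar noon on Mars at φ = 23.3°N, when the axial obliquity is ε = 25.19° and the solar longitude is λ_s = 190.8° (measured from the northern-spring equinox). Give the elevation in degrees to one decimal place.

Solar declination: sin δ = sin ε · sin λ_s = sin 25.19° × sin 190.8° = -0.07975, so δ = -4.574°.
At local noon the hour angle is zero, so the zenith angle equals |φ − δ| = |+23.3° − (-4.574°)| = 27.874°.
Elevation = 90° − 27.874° = 62.1°.

62.1°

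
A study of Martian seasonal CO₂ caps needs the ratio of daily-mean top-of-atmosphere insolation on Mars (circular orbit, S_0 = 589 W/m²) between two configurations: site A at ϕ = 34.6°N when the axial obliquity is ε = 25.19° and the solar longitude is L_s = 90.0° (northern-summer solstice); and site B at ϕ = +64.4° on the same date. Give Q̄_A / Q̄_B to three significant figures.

Q̄_A / Q̄_B ≈ 0.965

— Configuration A (ϕ=+34.6°):
Solar declination: sin δ = sin ε · sin L_s = sin 25.19° × sin 90.0° = 0.42562, so δ = +25.190°.
cos h₀ = −tan(+34.6°) tan(+25.190°) = -0.3245, h₀ = 1.9013 rad.
Bracket: h₀ sin ϕ sin δ + cos ϕ cos δ sin h₀ = 1.9013×0.56784×0.42562 + 0.82314×0.90490×0.94589 = 0.459514 + 0.704555 = 1.164069.
Q̄ = (S_0/π) × [bracket] = (589/π) × 1.164069 = 218.24 W/m².
— Configuration B (ϕ=+64.4°):
cos h₀ = −tan(+64.4°) tan(+25.190°) = -0.9817, h₀ = 2.9500 rad.
Bracket: h₀ sin ϕ sin δ + cos ϕ cos δ sin h₀ = 2.9500×0.90183×0.42562 + 0.43209×0.90490×0.19044 = 1.132319 + 0.074462 = 1.206781.
Q̄ = (S_0/π) × [bracket] = (589/π) × 1.206781 = 226.25 W/m².
Ratio Q̄_A / Q̄_B = 218.24 / 226.25 = 0.9646.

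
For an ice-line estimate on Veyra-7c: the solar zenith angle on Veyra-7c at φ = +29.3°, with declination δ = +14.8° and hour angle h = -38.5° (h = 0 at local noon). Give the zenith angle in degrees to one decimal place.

θ_z = 38.3°

cos θ_z = sin φ sin δ + cos φ cos δ cos h = 0.125011 + 0.659846 = 0.784857.
θ_z = arccos(0.784857) = 38.3°.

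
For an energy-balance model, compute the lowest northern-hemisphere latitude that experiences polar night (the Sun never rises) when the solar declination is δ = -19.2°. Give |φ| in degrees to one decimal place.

|φ| = 70.8°

Polar night requires cos H₀ = −tan φ tan δ ≥ 1, i.e. tan φ tan δ ≤ −1.
The boundary is |tan φ| · |tan δ| = 1, so |φ| = 90° − |δ| = 90° − 19.2° = 70.8° in the northern hemisphere.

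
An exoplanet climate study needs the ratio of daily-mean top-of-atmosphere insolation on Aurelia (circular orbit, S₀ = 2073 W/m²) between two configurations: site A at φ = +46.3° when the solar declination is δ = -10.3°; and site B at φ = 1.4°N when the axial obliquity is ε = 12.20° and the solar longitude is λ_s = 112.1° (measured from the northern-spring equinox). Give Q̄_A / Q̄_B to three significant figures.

— Configuration A (φ=+46.3°):
cos H₀ = −tan(+46.3°) tan(-10.300°) = 0.1902, H₀ = 1.3795 rad.
Bracket: H₀ sin φ sin δ + cos φ cos δ sin H₀ = 1.3795×0.72297×-0.17880 + 0.69088×0.98389×0.98175 = -0.178324 + 0.667344 = 0.489020.
Q̄ = (S₀/π) × [bracket] = (2073/π) × 0.489020 = 322.68 W/m².
— Configuration B (φ=+1.4°):
Solar declination: sin δ = sin ε · sin λ_s = sin 12.20° × sin 112.1° = 0.19580, so δ = +11.291°.
cos H₀ = −tan(+1.4°) tan(+11.291°) = -0.0049, H₀ = 1.5757 rad.
Bracket: H₀ sin φ sin δ + cos φ cos δ sin H₀ = 1.5757×0.02443×0.19580 + 0.99970×0.98064×0.99999 = 0.007537 + 0.980336 = 0.987873.
Q̄ = (S₀/π) × [bracket] = (2073/π) × 0.987873 = 651.85 W/m².
Ratio Q̄_A / Q̄_B = 322.68 / 651.85 = 0.4950.

Q̄_A / Q̄_B ≈ 0.495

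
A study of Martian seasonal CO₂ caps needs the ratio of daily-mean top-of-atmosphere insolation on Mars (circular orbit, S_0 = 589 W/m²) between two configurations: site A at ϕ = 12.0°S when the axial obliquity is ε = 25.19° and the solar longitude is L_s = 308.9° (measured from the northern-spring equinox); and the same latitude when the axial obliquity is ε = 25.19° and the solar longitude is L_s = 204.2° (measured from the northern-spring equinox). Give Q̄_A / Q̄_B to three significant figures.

— Configuration A (ϕ=-12.0°):
Solar declination: sin δ = sin ε · sin L_s = sin 25.19° × sin 308.9° = -0.33124, so δ = -19.344°.
cos h₀ = −tan(-12.0°) tan(-19.344°) = -0.0746, h₀ = 1.6455 rad.
Bracket: h₀ sin ϕ sin δ + cos ϕ cos δ sin h₀ = 1.6455×-0.20791×-0.33124 + 0.97815×0.94355×0.99721 = 0.113322 + 0.920358 = 1.033680.
Q̄ = (S_0/π) × [bracket] = (589/π) × 1.033680 = 193.80 W/m².
— Configuration B (ϕ=-12.0°):
Solar declination: sin δ = sin ε · sin L_s = sin 25.19° × sin 204.2° = -0.17447, so δ = -10.048°.
cos h₀ = −tan(-12.0°) tan(-10.048°) = -0.0377, h₀ = 1.6085 rad.
Bracket: h₀ sin ϕ sin δ + cos ϕ cos δ sin h₀ = 1.6085×-0.20791×-0.17447 + 0.97815×0.98466×0.99929 = 0.058347 + 0.962461 = 1.020808.
Q̄ = (S_0/π) × [bracket] = (589/π) × 1.020808 = 191.39 W/m².
Ratio Q̄_A / Q̄_B = 193.80 / 191.39 = 1.013.

Q̄_A / Q̄_B ≈ 1.01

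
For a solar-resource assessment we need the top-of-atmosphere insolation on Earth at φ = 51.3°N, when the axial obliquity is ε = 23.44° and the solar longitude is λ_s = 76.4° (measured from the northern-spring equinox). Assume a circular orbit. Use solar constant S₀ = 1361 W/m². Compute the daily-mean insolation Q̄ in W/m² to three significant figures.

Q̄ ≈ 490 W/m²

Solar declination: sin δ = sin ε · sin λ_s = sin 23.44° × sin 76.4° = 0.38663, so δ = +22.745°.
cos H₀ = −tan(+51.3°) tan(+22.745°) = -0.5233, H₀ = 2.1215 rad.
Bracket: H₀ sin φ sin δ + cos φ cos δ sin H₀ = 2.1215×0.78043×0.38663 + 0.62524×0.92223×0.85215 = 0.640136 + 0.491363 = 1.131499.
Q̄ = (S₀/π) × [bracket] = (1361/π) × 1.131499 = 490.2 W/m².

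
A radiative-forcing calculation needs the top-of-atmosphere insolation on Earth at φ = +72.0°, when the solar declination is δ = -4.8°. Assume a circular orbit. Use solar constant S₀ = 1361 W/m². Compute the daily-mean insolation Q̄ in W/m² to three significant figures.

Q̄ ≈ 83.7 W/m²

cos H₀ = −tan(+72.0°) tan(-4.800°) = 0.2584, H₀ = 1.3094 rad.
Bracket: H₀ sin φ sin δ + cos φ cos δ sin H₀ = 1.3094×0.95106×-0.08368 + 0.30902×0.99649×0.96603 = -0.104208 + 0.297475 = 0.193267.
Q̄ = (S₀/π) × [bracket] = (1361/π) × 0.193267 = 83.73 W/m².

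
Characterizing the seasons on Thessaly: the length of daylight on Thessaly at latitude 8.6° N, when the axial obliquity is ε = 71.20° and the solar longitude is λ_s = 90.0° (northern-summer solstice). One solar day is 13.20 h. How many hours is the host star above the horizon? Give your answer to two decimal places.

8.53 h

Solar declination: sin δ = sin ε · sin λ_s = sin 71.20° × sin 90.0° = 0.94665, so δ = +71.200°.
cos H₀ = −tan φ · tan δ = −tan(+8.6°) × tan(+71.200°) = -0.4443, so H₀ = 2.0311 rad = 116.38°.
Daylight = 2H₀/(2π) × 13.20 h = (2.0311/π) × 13.20 = 8.53 h.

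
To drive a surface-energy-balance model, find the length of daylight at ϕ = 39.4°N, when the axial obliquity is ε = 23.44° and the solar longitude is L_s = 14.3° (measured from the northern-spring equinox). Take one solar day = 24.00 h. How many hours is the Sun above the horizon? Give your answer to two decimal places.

Solar declination: sin δ = sin ε · sin L_s = sin 23.44° × sin 14.3° = 0.09825, so δ = +5.639°.
cos h₀ = −tan ϕ · tan δ = −tan(+39.4°) × tan(+5.639°) = -0.0811, so h₀ = 1.6520 rad = 94.65°.
Daylight = 2h₀/(2π) × 24.00 h = (1.6520/π) × 24.00 = 12.62 h.

12.62 h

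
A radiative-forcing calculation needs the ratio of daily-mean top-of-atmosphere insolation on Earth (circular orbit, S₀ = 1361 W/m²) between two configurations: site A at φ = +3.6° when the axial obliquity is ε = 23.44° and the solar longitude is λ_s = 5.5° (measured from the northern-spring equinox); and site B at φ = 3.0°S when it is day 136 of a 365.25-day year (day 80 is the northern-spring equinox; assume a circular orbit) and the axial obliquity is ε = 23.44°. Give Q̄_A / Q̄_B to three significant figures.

— Configuration A (φ=+3.6°):
Solar declination: sin δ = sin ε · sin λ_s = sin 23.44° × sin 5.5° = 0.03813, so δ = +2.185°.
cos H₀ = −tan(+3.6°) tan(+2.185°) = -0.0024, H₀ = 1.5732 rad.
Bracket: H₀ sin φ sin δ + cos φ cos δ sin H₀ = 1.5732×0.06279×0.03813 + 0.99803×0.99927×1.00000 = 0.003767 + 0.997301 = 1.001068.
Q̄ = (S₀/π) × [bracket] = (1361/π) × 1.001068 = 433.68 W/m².
— Configuration B (φ=-3.0°):
Solar longitude: λ_s = 360° × (136 − 80)/365.25 = 55.195°.
sin δ = sin 23.44° × sin 55.195° = 0.32662, so δ = +19.064°.
cos H₀ = −tan(-3.0°) tan(+19.064°) = 0.0181, H₀ = 1.5527 rad.
Bracket: H₀ sin φ sin δ + cos φ cos δ sin H₀ = 1.5527×-0.05234×0.32662 + 0.99863×0.94515×0.99984 = -0.026544 + 0.943704 = 0.917160.
Q̄ = (S₀/π) × [bracket] = (1361/π) × 0.917160 = 397.33 W/m².
Ratio Q̄_A / Q̄_B = 433.68 / 397.33 = 1.091.

Q̄_A / Q̄_B ≈ 1.09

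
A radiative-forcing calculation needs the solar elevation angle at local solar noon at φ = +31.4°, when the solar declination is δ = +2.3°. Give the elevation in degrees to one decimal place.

At local noon the hour angle is zero, so the zenith angle equals |φ − δ| = |+31.4° − (+2.300°)| = 29.100°.
Elevation = 90° − 29.100° = 60.9°.

60.9°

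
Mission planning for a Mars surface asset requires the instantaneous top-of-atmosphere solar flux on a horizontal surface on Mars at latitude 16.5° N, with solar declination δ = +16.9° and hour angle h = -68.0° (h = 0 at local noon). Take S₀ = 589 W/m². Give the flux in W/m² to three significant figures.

cos θ_z = sin φ sin δ + cos φ cos δ cos h = 0.082564 + 0.343668 = 0.426232.
Flux = S₀ · cos θ_z = 589 × 0.426232 = 251.1 W/m².

251 W/m²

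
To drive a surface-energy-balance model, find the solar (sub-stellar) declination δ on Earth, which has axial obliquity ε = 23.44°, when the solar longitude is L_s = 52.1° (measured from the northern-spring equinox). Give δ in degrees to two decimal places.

δ = +18.29°

sin δ = sin ε · sin L_s = sin 23.44° × sin 52.1° = 0.313889.
δ = arcsin(0.313889) = +18.29°.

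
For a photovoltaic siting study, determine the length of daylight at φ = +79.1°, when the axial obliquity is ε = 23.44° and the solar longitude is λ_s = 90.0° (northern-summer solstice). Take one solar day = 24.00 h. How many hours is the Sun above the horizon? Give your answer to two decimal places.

Solar declination: sin δ = sin ε · sin λ_s = sin 23.44° × sin 90.0° = 0.39779, so δ = +23.440°.
Sunrise equation: cos H₀ = −tan φ · tan δ = -2.2515 ≤ −1, so the Sun never sets (polar day) and H₀ = π.
Daylight = 2H₀/(2π) × 24.00 h = (3.1416/π) × 24.00 = 24.00 h.

24.00 h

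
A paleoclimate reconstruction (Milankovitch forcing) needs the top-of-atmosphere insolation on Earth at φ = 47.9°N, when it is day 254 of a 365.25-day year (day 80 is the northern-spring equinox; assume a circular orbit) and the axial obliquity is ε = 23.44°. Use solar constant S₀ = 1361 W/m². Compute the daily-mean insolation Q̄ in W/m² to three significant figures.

Solar longitude: λ_s = 360° × (254 − 80)/365.25 = 171.499°.
sin δ = sin 23.44° × sin 171.499° = 0.05880, so δ = +3.371°.
cos H₀ = −tan(+47.9°) tan(+3.371°) = -0.0652, H₀ = 1.6360 rad.
Bracket: H₀ sin φ sin δ + cos φ cos δ sin H₀ = 1.6360×0.74198×0.05880 + 0.67043×0.99827×0.99787 = 0.071376 + 0.667845 = 0.739221.
Q̄ = (S₀/π) × [bracket] = (1361/π) × 0.739221 = 320.2 W/m².

Q̄ ≈ 320 W/m²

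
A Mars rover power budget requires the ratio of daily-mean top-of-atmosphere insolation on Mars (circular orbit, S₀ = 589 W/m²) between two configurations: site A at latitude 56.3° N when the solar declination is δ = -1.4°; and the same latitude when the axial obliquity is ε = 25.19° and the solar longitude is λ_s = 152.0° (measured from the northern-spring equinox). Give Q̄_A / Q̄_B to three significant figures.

Q̄_A / Q̄_B ≈ 0.630

— Configuration A (φ=+56.3°):
cos H₀ = −tan(+56.3°) tan(-1.400°) = 0.0366, H₀ = 1.5341 rad.
Bracket: H₀ sin φ sin δ + cos φ cos δ sin H₀ = 1.5341×0.83195×-0.02443 + 0.55484×0.99970×0.99933 = -0.031180 + 0.554302 = 0.523122.
Q̄ = (S₀/π) × [bracket] = (589/π) × 0.523122 = 98.077 W/m².
— Configuration B (φ=+56.3°):
Solar declination: sin δ = sin ε · sin λ_s = sin 25.19° × sin 152.0° = 0.19982, so δ = +11.526°.
cos H₀ = −tan(+56.3°) tan(+11.526°) = -0.3058, H₀ = 1.8816 rad.
Bracket: H₀ sin φ sin δ + cos φ cos δ sin H₀ = 1.8816×0.83195×0.19982 + 0.55484×0.97983×0.95210 = 0.312798 + 0.517608 = 0.830406.
Q̄ = (S₀/π) × [bracket] = (589/π) × 0.830406 = 155.69 W/m².
Ratio Q̄_A / Q̄_B = 98.077 / 155.69 = 0.6300.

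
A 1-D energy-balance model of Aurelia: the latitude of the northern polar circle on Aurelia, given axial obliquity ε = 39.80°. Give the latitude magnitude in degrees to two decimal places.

The polar circle is the lowest latitude that experiences at least one full rotation of continuous daylight at the northern-summer solstice; it lies at |φ| = 90° − ε = 90° − 39.80° = 50.20°.

50.20°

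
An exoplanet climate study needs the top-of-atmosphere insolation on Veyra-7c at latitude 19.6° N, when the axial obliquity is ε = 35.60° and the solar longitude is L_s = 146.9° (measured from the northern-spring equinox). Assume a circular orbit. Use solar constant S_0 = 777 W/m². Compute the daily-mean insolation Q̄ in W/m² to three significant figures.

Q̄ ≈ 264 W/m²

Solar declination: sin δ = sin ε · sin L_s = sin 35.60° × sin 146.9° = 0.31790, so δ = +18.536°.
cos h₀ = −tan(+19.6°) tan(+18.536°) = -0.1194, h₀ = 1.6905 rad.
Bracket: h₀ sin ϕ sin δ + cos ϕ cos δ sin h₀ = 1.6905×0.33545×0.31790 + 0.94206×0.94812×0.99285 = 0.180274 + 0.886800 = 1.067074.
Q̄ = (S_0/π) × [bracket] = (777/π) × 1.067074 = 263.9 W/m².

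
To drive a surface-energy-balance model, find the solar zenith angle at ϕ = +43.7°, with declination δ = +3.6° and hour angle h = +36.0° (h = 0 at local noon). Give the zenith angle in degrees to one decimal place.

cos θ_z = sin ϕ sin δ + cos ϕ cos δ cos h = 0.043381 + 0.583739 = 0.627120.
θ_z = arccos(0.627120) = 51.2°.

θ_z = 51.2°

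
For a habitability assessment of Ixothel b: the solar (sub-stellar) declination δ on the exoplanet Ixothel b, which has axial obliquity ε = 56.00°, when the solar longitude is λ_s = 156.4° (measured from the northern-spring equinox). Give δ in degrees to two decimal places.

sin δ = sin ε · sin λ_s = sin 56.00° × sin 156.4° = 0.331904.
δ = arcsin(0.331904) = +19.38°.

δ = +19.38°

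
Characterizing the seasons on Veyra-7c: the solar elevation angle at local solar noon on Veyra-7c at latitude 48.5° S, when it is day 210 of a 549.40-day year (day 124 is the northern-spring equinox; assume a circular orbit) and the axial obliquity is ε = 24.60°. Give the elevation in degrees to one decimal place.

21.2°

Solar longitude: λ_s = 360° × (210 − 124)/549.40 = 56.352°.
sin δ = sin 24.60° × sin 56.352° = 0.34654, so δ = +20.276°.
At local noon the hour angle is zero, so the zenith angle equals |φ − δ| = |-48.5° − (+20.276°)| = 68.776°.
Elevation = 90° − 68.776° = 21.2°.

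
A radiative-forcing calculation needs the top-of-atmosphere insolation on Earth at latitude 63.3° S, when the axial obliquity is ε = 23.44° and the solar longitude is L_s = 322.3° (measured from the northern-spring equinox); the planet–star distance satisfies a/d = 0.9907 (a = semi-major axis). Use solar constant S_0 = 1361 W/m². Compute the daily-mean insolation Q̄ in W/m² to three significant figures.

Solar declination: sin δ = sin ε · sin L_s = sin 23.44° × sin 322.3° = -0.24326, so δ = -14.079°.
cos h₀ = −tan(-63.3°) tan(-14.079°) = -0.4986, h₀ = 2.0928 rad.
Bracket: h₀ sin ϕ sin δ + cos ϕ cos δ sin h₀ = 2.0928×-0.89337×-0.24326 + 0.44932×0.96996×0.86681 = 0.454810 + 0.377775 = 0.832585.
Inverse-square distance factor (a/d)² = 0.9907² = 0.981486.
Q̄ = (S_0/π) × 0.981486 × [bracket] = (1361/π) × 0.981486 × 0.832585 = 354.0 W/m².

Q̄ ≈ 354 W/m²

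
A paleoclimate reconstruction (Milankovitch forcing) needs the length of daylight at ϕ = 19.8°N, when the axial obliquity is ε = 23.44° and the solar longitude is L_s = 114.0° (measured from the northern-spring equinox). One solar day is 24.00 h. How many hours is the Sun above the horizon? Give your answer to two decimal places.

13.08 h

Solar declination: sin δ = sin ε · sin L_s = sin 23.44° × sin 114.0° = 0.36340, so δ = +21.309°.
cos h₀ = −tan ϕ · tan δ = −tan(+19.8°) × tan(+21.309°) = -0.1404, so h₀ = 1.7117 rad = 98.07°.
Daylight = 2h₀/(2π) × 24.00 h = (1.7117/π) × 24.00 = 13.08 h.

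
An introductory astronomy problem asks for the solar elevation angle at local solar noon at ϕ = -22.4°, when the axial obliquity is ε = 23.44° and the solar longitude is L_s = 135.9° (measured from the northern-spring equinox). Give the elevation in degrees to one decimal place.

Solar declination: sin δ = sin ε · sin L_s = sin 23.44° × sin 135.9° = 0.27683, so δ = +16.071°.
At local noon the hour angle is zero, so the zenith angle equals |ϕ − δ| = |-22.4° − (+16.071°)| = 38.471°.
Elevation = 90° − 38.471° = 51.5°.

51.5°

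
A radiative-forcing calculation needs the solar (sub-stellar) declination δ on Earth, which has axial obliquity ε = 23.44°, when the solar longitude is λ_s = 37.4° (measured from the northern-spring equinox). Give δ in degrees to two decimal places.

sin δ = sin ε · sin λ_s = sin 23.44° × sin 37.4° = 0.241607.
δ = arcsin(0.241607) = +13.98°.

δ = +13.98°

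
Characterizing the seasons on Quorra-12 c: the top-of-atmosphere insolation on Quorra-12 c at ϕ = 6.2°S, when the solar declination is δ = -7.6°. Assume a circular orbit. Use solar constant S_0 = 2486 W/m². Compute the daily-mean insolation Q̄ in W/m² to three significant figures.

cos h₀ = −tan(-6.2°) tan(-7.600°) = -0.0145, h₀ = 1.5853 rad.
Bracket: h₀ sin ϕ sin δ + cos ϕ cos δ sin h₀ = 1.5853×-0.10800×-0.13226 + 0.99415×0.99122×0.99989 = 0.022645 + 0.985313 = 1.007958.
Q̄ = (S_0/π) × [bracket] = (2486/π) × 1.007958 = 797.6 W/m².

Q̄ ≈ 798 W/m²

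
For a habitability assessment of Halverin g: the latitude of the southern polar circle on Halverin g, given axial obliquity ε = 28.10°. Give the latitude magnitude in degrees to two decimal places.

61.90°

The polar circle is the lowest latitude that experiences at least one full rotation of continuous darkness at the northern-summer solstice; it lies at |ϕ| = 90° − ε = 90° − 28.10° = 61.90°.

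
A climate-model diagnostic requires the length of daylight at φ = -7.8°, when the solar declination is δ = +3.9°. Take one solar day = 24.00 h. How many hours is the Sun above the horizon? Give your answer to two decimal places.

11.93 h

cos H₀ = −tan φ · tan δ = −tan(-7.8°) × tan(+3.900°) = 0.0093, so H₀ = 1.5615 rad = 89.46°.
Daylight = 2H₀/(2π) × 24.00 h = (1.5615/π) × 24.00 = 11.93 h.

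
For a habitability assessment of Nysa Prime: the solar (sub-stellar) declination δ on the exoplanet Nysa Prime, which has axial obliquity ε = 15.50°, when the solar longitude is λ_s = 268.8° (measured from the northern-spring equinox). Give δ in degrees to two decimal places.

δ = -15.50°

sin δ = sin ε · sin λ_s = sin 15.50° × sin 268.8° = -0.267180.
δ = arcsin(-0.267180) = -15.50°.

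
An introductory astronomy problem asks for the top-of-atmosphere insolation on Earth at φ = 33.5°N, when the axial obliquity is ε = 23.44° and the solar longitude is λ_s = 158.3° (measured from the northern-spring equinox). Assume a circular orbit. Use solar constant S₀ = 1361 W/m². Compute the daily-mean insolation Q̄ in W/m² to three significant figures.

Solar declination: sin δ = sin ε · sin λ_s = sin 23.44° × sin 158.3° = 0.14708, so δ = +8.458°.
cos H₀ = −tan(+33.5°) tan(+8.458°) = -0.0984, H₀ = 1.6694 rad.
Bracket: H₀ sin φ sin δ + cos φ cos δ sin H₀ = 1.6694×0.55194×0.14708 + 0.83389×0.98912×0.99514 = 0.135521 + 0.820809 = 0.956330.
Q̄ = (S₀/π) × [bracket] = (1361/π) × 0.956330 = 414.3 W/m².

Q̄ ≈ 414 W/m²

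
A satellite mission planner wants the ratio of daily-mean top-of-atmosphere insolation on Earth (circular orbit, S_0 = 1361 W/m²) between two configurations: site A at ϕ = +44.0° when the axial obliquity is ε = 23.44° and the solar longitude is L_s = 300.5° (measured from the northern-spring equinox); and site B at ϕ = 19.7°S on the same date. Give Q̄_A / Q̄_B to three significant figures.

— Configuration A (ϕ=+44.0°):
Solar declination: sin δ = sin ε · sin L_s = sin 23.44° × sin 300.5° = -0.34275, so δ = -20.044°.
cos h₀ = −tan(+44.0°) tan(-20.044°) = 0.3523, h₀ = 1.2107 rad.
Bracket: h₀ sin ϕ sin δ + cos ϕ cos δ sin h₀ = 1.2107×0.69466×-0.34275 + 0.71934×0.93943×0.93588 = -0.288261 + 0.632439 = 0.344178.
Q̄ = (S_0/π) × [bracket] = (1361/π) × 0.344178 = 149.10 W/m².
— Configuration B (ϕ=-19.7°):
cos h₀ = −tan(-19.7°) tan(-20.044°) = -0.1306, h₀ = 1.7018 rad.
Bracket: h₀ sin ϕ sin δ + cos ϕ cos δ sin h₀ = 1.7018×-0.33710×-0.34275 + 0.94147×0.93943×0.99143 = 0.196628 + 0.876865 = 1.073493.
Q̄ = (S_0/π) × [bracket] = (1361/π) × 1.073493 = 465.06 W/m².
Ratio Q̄_A / Q̄_B = 149.10 / 465.06 = 0.3206.

Q̄_A / Q̄_B ≈ 0.321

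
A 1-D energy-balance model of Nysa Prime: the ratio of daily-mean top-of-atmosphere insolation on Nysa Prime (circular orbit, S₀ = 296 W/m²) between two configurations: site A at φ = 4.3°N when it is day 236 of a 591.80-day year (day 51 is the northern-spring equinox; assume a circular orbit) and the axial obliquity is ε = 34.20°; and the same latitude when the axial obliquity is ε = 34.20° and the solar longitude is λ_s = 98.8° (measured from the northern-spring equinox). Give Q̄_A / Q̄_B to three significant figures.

Q̄_A / Q̄_B ≈ 1.02

— Configuration A (φ=+4.3°):
Solar longitude: λ_s = 360° × (236 − 51)/591.80 = 112.538°.
sin δ = sin 34.20° × sin 112.538° = 0.51915, so δ = +31.276°.
cos H₀ = −tan(+4.3°) tan(+31.276°) = -0.0457, H₀ = 1.6165 rad.
Bracket: H₀ sin φ sin δ + cos φ cos δ sin H₀ = 1.6165×0.07498×0.51915 + 0.99719×0.85468×0.99896 = 0.062924 + 0.851392 = 0.914316.
Q̄ = (S₀/π) × [bracket] = (296/π) × 0.914316 = 86.147 W/m².
— Configuration B (φ=+4.3°):
Solar declination: sin δ = sin ε · sin λ_s = sin 34.20° × sin 98.8° = 0.55547, so δ = +33.743°.
cos H₀ = −tan(+4.3°) tan(+33.743°) = -0.0502, H₀ = 1.6210 rad.
Bracket: H₀ sin φ sin δ + cos φ cos δ sin H₀ = 1.6210×0.07498×0.55547 + 0.99719×0.83154×0.99874 = 0.067513 + 0.828159 = 0.895672.
Q̄ = (S₀/π) × [bracket] = (296/π) × 0.895672 = 84.390 W/m².
Ratio Q̄_A / Q̄_B = 86.147 / 84.390 = 1.021.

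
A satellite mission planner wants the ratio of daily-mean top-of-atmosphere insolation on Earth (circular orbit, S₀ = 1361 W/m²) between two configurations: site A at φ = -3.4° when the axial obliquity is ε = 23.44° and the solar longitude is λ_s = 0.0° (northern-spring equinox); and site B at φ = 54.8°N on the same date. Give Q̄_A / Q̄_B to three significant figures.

— Configuration A (φ=-3.4°):
Solar declination: sin δ = sin ε · sin λ_s = sin 23.44° × sin 0.0° = 0.00000, so δ = +0.000°.
cos H₀ = −tan(-3.4°) tan(+0.000°) = 0.0000, H₀ = 1.5708 rad.
Bracket: H₀ sin φ sin δ + cos φ cos δ sin H₀ = 1.5708×-0.05931×0.00000 + 0.99824×1.00000×1.00000 = -0.000000 + 0.998240 = 0.998240.
Q̄ = (S₀/π) × [bracket] = (1361/π) × 0.998240 = 432.46 W/m².
— Configuration B (φ=+54.8°):
cos H₀ = −tan(+54.8°) tan(+0.000°) = -0.0000, H₀ = 1.5708 rad.
Bracket: H₀ sin φ sin δ + cos φ cos δ sin H₀ = 1.5708×0.81714×0.00000 + 0.57643×1.00000×1.00000 = 0.000000 + 0.576430 = 0.576430.
Q̄ = (S₀/π) × [bracket] = (1361/π) × 0.576430 = 249.72 W/m².
Ratio Q̄_A / Q̄_B = 432.46 / 249.72 = 1.732.

Q̄_A / Q̄_B ≈ 1.73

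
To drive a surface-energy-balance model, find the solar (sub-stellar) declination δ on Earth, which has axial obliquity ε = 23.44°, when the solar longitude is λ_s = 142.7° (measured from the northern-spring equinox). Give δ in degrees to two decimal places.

sin δ = sin ε · sin λ_s = sin 23.44° × sin 142.7° = 0.241055.
δ = arcsin(0.241055) = +13.95°.

δ = +13.95°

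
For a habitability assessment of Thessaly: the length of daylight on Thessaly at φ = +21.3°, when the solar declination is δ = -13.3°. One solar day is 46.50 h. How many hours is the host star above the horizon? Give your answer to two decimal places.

21.88 h

cos H₀ = −tan φ · tan δ = −tan(+21.3°) × tan(-13.300°) = 0.0922, so H₀ = 1.4785 rad = 84.71°.
Daylight = 2H₀/(2π) × 46.50 h = (1.4785/π) × 46.50 = 21.88 h.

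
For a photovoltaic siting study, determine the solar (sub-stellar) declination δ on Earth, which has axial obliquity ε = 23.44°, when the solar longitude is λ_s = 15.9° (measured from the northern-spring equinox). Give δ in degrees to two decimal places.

sin δ = sin ε · sin λ_s = sin 23.44° × sin 15.9° = 0.108978.
δ = arcsin(0.108978) = +6.26°.

δ = +6.26°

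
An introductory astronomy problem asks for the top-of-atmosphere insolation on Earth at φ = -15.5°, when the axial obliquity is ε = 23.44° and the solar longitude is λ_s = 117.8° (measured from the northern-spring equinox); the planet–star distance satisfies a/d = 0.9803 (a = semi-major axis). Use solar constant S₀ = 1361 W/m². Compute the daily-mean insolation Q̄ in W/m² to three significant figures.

Solar declination: sin δ = sin ε · sin λ_s = sin 23.44° × sin 117.8° = 0.35188, so δ = +20.602°.
cos H₀ = −tan(-15.5°) tan(+20.602°) = 0.1043, H₀ = 1.4664 rad.
Bracket: H₀ sin φ sin δ + cos φ cos δ sin H₀ = 1.4664×-0.26724×0.35188 + 0.96363×0.93605×0.99455 = -0.137895 + 0.897090 = 0.759195.
Inverse-square distance factor (a/d)² = 0.9803² = 0.960988.
Q̄ = (S₀/π) × 0.960988 × [bracket] = (1361/π) × 0.960988 × 0.759195 = 316.1 W/m².

Q̄ ≈ 316 W/m²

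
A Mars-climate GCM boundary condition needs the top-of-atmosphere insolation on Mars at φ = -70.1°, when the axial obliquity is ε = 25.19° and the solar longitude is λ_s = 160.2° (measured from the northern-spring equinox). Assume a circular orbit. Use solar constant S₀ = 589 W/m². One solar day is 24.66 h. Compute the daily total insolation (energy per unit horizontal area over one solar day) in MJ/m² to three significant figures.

2.52 MJ/m²

Solar declination: sin δ = sin ε · sin λ_s = sin 25.19° × sin 160.2° = 0.14417, so δ = +8.289°.
cos H₀ = −tan(-70.1°) tan(+8.289°) = 0.4025, H₀ = 1.1566 rad.
Bracket: H₀ sin φ sin δ + cos φ cos δ sin H₀ = 1.1566×-0.94029×0.14417 + 0.34038×0.98955×0.91543 = -0.156791 + 0.308338 = 0.151547.
Q̄ = (S₀/π) × [bracket] = (589/π) × 0.151547 = 28.413 W/m².
Daily total = Q̄ × 24.66 h × 3600 s/h = 28.413 × 24.66 × 3600 / 10⁶ = 2.522 MJ/m².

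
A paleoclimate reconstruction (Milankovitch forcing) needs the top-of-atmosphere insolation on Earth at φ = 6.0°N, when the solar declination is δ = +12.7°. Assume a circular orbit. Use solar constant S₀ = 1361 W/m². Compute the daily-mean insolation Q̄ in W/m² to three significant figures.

cos H₀ = −tan(+6.0°) tan(+12.700°) = -0.0237, H₀ = 1.5945 rad.
Bracket: H₀ sin φ sin δ + cos φ cos δ sin H₀ = 1.5945×0.10453×0.21985 + 0.99452×0.97553×0.99972 = 0.036643 + 0.969912 = 1.006555.
Q̄ = (S₀/π) × [bracket] = (1361/π) × 1.006555 = 436.1 W/m².

Q̄ ≈ 436 W/m²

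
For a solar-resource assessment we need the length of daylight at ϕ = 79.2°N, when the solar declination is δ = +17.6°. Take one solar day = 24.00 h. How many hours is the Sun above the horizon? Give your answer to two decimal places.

Sunrise equation: cos h₀ = −tan ϕ · tan δ = -1.6629 ≤ −1, so the Sun never sets (polar day) and h₀ = π.
Daylight = 2h₀/(2π) × 24.00 h = (3.1416/π) × 24.00 = 24.00 h.

24.00 h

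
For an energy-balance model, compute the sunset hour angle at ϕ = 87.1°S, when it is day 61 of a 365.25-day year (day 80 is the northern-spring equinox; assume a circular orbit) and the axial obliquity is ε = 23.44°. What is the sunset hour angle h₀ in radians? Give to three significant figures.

h₀ = 3.14 rad

Solar longitude: L_s = 360° × (61 − 80)/365.25 = -18.727°, i.e. -18.727° + 360° = 341.273°.
sin δ = sin 23.44° × sin 341.273° = -0.12771, so δ = -7.337°.
Sunrise equation: cos h₀ = −tan ϕ · tan δ = -2.5419 ≤ −1, so the Sun never sets (polar day) and h₀ = π.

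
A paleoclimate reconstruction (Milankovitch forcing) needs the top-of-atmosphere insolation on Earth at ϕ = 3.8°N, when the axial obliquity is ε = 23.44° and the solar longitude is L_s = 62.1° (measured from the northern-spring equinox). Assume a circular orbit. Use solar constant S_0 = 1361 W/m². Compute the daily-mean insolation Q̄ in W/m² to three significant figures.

Solar declination: sin δ = sin ε · sin L_s = sin 23.44° × sin 62.1° = 0.35155, so δ = +20.582°.
cos h₀ = −tan(+3.8°) tan(+20.582°) = -0.0249, h₀ = 1.5957 rad.
Bracket: h₀ sin ϕ sin δ + cos ϕ cos δ sin h₀ = 1.5957×0.06627×0.35155 + 0.99780×0.93617×0.99969 = 0.037175 + 0.933821 = 0.970996.
Q̄ = (S_0/π) × [bracket] = (1361/π) × 0.970996 = 420.7 W/m².

Q̄ ≈ 421 W/m²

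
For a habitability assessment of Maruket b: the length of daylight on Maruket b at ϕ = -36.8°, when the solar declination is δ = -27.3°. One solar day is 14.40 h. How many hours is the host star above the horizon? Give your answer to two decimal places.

9.02 h

cos h₀ = −tan ϕ · tan δ = −tan(-36.8°) × tan(-27.300°) = -0.3861, so h₀ = 1.9672 rad = 112.71°.
Daylight = 2h₀/(2π) × 14.40 h = (1.9672/π) × 14.40 = 9.02 h.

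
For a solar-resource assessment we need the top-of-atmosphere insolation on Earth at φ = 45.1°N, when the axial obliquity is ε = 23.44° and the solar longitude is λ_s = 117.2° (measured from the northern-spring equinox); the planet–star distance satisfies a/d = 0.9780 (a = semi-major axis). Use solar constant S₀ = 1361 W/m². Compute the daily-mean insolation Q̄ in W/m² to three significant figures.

Q̄ ≈ 457 W/m²

Solar declination: sin δ = sin ε · sin λ_s = sin 23.44° × sin 117.2° = 0.35380, so δ = +20.720°.
cos H₀ = −tan(+45.1°) tan(+20.720°) = -0.3796, H₀ = 1.9601 rad.
Bracket: H₀ sin φ sin δ + cos φ cos δ sin H₀ = 1.9601×0.70834×0.35380 + 0.70587×0.93532×0.92516 = 0.491222 + 0.610804 = 1.102026.
Inverse-square distance factor (a/d)² = 0.9780² = 0.956484.
Q̄ = (S₀/π) × 0.956484 × [bracket] = (1361/π) × 0.956484 × 1.102026 = 456.6 W/m².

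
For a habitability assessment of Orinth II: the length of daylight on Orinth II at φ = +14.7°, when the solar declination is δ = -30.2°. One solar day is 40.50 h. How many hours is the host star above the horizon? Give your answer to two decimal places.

cos H₀ = −tan φ · tan δ = −tan(+14.7°) × tan(-30.200°) = 0.1527, so H₀ = 1.4175 rad = 81.22°.
Daylight = 2H₀/(2π) × 40.50 h = (1.4175/π) × 40.50 = 18.27 h.

18.27 h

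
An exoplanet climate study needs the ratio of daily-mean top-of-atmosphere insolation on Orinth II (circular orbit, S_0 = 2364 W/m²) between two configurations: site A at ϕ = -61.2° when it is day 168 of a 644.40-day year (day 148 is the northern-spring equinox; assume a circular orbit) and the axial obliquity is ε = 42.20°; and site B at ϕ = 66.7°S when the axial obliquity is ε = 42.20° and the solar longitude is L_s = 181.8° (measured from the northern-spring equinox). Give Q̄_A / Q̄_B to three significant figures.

— Configuration A (ϕ=-61.2°):
Solar longitude: L_s = 360° × (168 − 148)/644.40 = 11.173°.
sin δ = sin 42.20° × sin 11.173° = 0.13016, so δ = +7.479°.
cos h₀ = −tan(-61.2°) tan(+7.479°) = 0.2388, h₀ = 1.3297 rad.
Bracket: h₀ sin ϕ sin δ + cos ϕ cos δ sin h₀ = 1.3297×-0.87631×0.13016 + 0.48175×0.99149×0.97107 = -0.151666 + 0.463832 = 0.312166.
Q̄ = (S_0/π) × [bracket] = (2364/π) × 0.312166 = 234.90 W/m².
— Configuration B (ϕ=-66.7°):
Solar declination: sin δ = sin ε · sin L_s = sin 42.20° × sin 181.8° = -0.02110, so δ = -1.209°.
cos h₀ = −tan(-66.7°) tan(-1.209°) = -0.0490, h₀ = 1.6198 rad.
Bracket: h₀ sin ϕ sin δ + cos ϕ cos δ sin h₀ = 1.6198×-0.91845×-0.02110 + 0.39555×0.99978×0.99880 = 0.031391 + 0.394988 = 0.426379.
Q̄ = (S_0/π) × [bracket] = (2364/π) × 0.426379 = 320.84 W/m².
Ratio Q̄_A / Q̄_B = 234.90 / 320.84 = 0.7321.

Q̄_A / Q̄_B ≈ 0.732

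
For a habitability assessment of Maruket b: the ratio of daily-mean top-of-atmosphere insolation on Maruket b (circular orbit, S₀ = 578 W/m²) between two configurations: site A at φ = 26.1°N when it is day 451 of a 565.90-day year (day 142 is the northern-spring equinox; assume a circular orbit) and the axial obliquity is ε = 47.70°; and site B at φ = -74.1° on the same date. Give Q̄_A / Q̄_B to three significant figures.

— Configuration A (φ=+26.1°):
Solar longitude: λ_s = 360° × (451 − 142)/565.90 = 196.572°.
sin δ = sin 47.70° × sin 196.572° = -0.21096, so δ = -12.178°.
cos H₀ = −tan(+26.1°) tan(-12.178°) = 0.1057, H₀ = 1.4649 rad.
Bracket: H₀ sin φ sin δ + cos φ cos δ sin H₀ = 1.4649×0.43994×-0.21096 + 0.89803×0.97750×0.99440 = -0.135957 + 0.872909 = 0.736952.
Q̄ = (S₀/π) × [bracket] = (578/π) × 0.736952 = 135.59 W/m².
— Configuration B (φ=-74.1°):
cos H₀ = −tan(-74.1°) tan(-12.178°) = -0.7576, H₀ = 2.4304 rad.
Bracket: H₀ sin φ sin δ + cos φ cos δ sin H₀ = 2.4304×-0.96174×-0.21096 + 0.27396×0.97750×0.65270 = 0.493101 + 0.174790 = 0.667891.
Q̄ = (S₀/π) × [bracket] = (578/π) × 0.667891 = 122.88 W/m².
Ratio Q̄_A / Q̄_B = 135.59 / 122.88 = 1.103.

Q̄_A / Q̄_B ≈ 1.10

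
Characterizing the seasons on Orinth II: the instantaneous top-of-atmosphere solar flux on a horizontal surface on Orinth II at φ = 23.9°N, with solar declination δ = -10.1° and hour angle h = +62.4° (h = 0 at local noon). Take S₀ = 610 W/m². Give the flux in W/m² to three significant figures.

cos θ_z = sin φ sin δ + cos φ cos δ cos h = -0.071048 + 0.417006 = 0.345958.
Flux = S₀ · cos θ_z = 610 × 0.345958 = 211.0 W/m².

211 W/m²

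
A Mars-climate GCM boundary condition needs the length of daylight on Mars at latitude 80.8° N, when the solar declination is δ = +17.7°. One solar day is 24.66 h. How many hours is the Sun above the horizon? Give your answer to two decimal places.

Sunrise equation: cos h₀ = −tan ϕ · tan δ = -1.9704 ≤ −1, so the Sun never sets (polar day) and h₀ = π.
Daylight = 2h₀/(2π) × 24.66 h = (3.1416/π) × 24.66 = 24.66 h.

24.66 h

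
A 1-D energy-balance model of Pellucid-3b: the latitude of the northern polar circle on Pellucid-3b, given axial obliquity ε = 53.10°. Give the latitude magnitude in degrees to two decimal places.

36.90°

The polar circle is the lowest latitude that experiences at least one full rotation of continuous daylight at the northern-summer solstice; it lies at |φ| = 90° − ε = 90° − 53.10° = 36.90°.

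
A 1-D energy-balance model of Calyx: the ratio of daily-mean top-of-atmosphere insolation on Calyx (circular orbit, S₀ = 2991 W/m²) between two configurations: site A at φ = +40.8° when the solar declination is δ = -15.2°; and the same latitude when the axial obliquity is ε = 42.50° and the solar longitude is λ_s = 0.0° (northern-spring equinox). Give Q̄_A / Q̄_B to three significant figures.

Q̄_A / Q̄_B ≈ 0.636

— Configuration A (φ=+40.8°):
cos H₀ = −tan(+40.8°) tan(-15.200°) = 0.2345, H₀ = 1.3341 rad.
Bracket: H₀ sin φ sin δ + cos φ cos δ sin H₀ = 1.3341×0.65342×-0.26219 + 0.75700×0.96502×0.97211 = -0.228558 + 0.710146 = 0.481588.
Q̄ = (S₀/π) × [bracket] = (2991/π) × 0.481588 = 458.50 W/m².
— Configuration B (φ=+40.8°):
Solar declination: sin δ = sin ε · sin λ_s = sin 42.50° × sin 0.0° = 0.00000, so δ = +0.000°.
cos H₀ = −tan(+40.8°) tan(+0.000°) = -0.0000, H₀ = 1.5708 rad.
Bracket: H₀ sin φ sin δ + cos φ cos δ sin H₀ = 1.5708×0.65342×0.00000 + 0.75700×1.00000×1.00000 = 0.000000 + 0.757000 = 0.757000.
Q̄ = (S₀/π) × [bracket] = (2991/π) × 0.757000 = 720.71 W/m².
Ratio Q̄_A / Q̄_B = 458.50 / 720.71 = 0.6362.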